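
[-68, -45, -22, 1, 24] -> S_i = -68 + 23*i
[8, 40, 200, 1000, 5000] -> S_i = 8*5^i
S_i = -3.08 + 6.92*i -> [-3.08, 3.84, 10.76, 17.68, 24.6]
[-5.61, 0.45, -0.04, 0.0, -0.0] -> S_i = -5.61*(-0.08)^i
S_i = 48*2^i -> [48, 96, 192, 384, 768]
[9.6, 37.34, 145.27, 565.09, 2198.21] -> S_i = 9.60*3.89^i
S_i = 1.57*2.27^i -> [1.57, 3.56, 8.09, 18.36, 41.69]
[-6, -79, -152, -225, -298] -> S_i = -6 + -73*i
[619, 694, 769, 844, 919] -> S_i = 619 + 75*i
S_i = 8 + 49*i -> [8, 57, 106, 155, 204]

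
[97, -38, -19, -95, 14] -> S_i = Random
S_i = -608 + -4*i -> [-608, -612, -616, -620, -624]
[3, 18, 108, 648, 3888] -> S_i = 3*6^i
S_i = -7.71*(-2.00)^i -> [-7.71, 15.42, -30.84, 61.68, -123.36]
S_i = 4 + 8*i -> [4, 12, 20, 28, 36]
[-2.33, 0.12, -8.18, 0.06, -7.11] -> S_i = Random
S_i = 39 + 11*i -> [39, 50, 61, 72, 83]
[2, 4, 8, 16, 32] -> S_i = 2*2^i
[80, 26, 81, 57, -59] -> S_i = Random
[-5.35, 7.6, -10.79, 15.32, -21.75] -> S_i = -5.35*(-1.42)^i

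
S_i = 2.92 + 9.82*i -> [2.92, 12.74, 22.56, 32.38, 42.2]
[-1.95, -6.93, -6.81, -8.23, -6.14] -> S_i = Random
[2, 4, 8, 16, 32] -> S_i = 2*2^i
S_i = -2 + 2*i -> [-2, 0, 2, 4, 6]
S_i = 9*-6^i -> [9, -54, 324, -1944, 11664]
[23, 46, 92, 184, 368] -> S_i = 23*2^i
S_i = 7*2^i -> [7, 14, 28, 56, 112]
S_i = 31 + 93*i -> [31, 124, 217, 310, 403]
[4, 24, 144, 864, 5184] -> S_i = 4*6^i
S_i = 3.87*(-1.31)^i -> [3.87, -5.07, 6.64, -8.7, 11.4]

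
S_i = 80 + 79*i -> [80, 159, 238, 317, 396]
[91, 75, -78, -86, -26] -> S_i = Random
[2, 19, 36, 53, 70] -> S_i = 2 + 17*i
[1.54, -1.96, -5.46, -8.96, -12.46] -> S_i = 1.54 + -3.50*i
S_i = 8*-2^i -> [8, -16, 32, -64, 128]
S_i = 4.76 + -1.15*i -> [4.76, 3.61, 2.46, 1.31, 0.16]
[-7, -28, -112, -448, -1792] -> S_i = -7*4^i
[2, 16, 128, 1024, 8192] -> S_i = 2*8^i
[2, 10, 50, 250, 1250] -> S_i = 2*5^i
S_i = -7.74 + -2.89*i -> [-7.74, -10.63, -13.52, -16.41, -19.3]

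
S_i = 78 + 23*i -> [78, 101, 124, 147, 170]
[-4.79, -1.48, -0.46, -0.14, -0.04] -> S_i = -4.79*0.31^i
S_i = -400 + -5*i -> [-400, -405, -410, -415, -420]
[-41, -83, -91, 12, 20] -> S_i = Random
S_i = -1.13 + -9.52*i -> [-1.13, -10.65, -20.17, -29.69, -39.21]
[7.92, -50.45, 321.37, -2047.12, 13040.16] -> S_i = 7.92*(-6.37)^i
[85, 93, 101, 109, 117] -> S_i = 85 + 8*i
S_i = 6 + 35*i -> [6, 41, 76, 111, 146]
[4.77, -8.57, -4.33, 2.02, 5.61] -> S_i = Random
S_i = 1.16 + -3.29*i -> [1.16, -2.13, -5.42, -8.71, -12.0]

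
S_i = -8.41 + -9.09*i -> [-8.41, -17.5, -26.59, -35.68, -44.77]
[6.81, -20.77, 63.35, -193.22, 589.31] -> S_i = 6.81*(-3.05)^i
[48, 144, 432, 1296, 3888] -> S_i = 48*3^i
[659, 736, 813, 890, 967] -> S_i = 659 + 77*i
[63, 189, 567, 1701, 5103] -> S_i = 63*3^i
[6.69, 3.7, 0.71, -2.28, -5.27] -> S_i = 6.69 + -2.99*i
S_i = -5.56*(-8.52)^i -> [-5.56, 47.37, -403.6, 3438.69, -29297.68]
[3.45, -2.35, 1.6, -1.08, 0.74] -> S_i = 3.45*(-0.68)^i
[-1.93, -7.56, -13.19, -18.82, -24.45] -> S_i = -1.93 + -5.63*i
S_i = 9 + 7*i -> [9, 16, 23, 30, 37]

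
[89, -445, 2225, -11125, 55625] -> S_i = 89*-5^i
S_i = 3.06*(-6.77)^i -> [3.06, -20.72, 140.25, -949.48, 6428.0]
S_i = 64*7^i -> [64, 448, 3136, 21952, 153664]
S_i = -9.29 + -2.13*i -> [-9.29, -11.42, -13.55, -15.68, -17.81]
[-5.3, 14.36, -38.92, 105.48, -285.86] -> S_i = -5.30*(-2.71)^i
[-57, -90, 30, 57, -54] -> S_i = Random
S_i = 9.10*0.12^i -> [9.1, 1.09, 0.13, 0.02, 0.0]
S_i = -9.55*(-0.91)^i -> [-9.55, 8.69, -7.91, 7.2, -6.55]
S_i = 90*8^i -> [90, 720, 5760, 46080, 368640]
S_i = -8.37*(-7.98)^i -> [-8.37, 66.79, -533.0, 4253.38, -33941.97]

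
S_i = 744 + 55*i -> [744, 799, 854, 909, 964]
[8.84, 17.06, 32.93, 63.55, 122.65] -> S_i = 8.84*1.93^i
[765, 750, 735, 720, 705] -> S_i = 765 + -15*i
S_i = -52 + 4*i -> [-52, -48, -44, -40, -36]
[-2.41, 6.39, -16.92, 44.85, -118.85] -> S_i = -2.41*(-2.65)^i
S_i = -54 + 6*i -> [-54, -48, -42, -36, -30]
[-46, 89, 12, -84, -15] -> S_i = Random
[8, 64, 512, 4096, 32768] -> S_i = 8*8^i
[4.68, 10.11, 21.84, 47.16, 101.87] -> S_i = 4.68*2.16^i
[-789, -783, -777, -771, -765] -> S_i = -789 + 6*i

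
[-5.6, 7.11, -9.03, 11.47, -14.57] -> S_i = -5.60*(-1.27)^i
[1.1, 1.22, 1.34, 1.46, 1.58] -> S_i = 1.10 + 0.12*i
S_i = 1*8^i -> [1, 8, 64, 512, 4096]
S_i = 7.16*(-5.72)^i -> [7.16, -40.96, 234.26, -1339.99, 7664.73]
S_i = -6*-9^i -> [-6, 54, -486, 4374, -39366]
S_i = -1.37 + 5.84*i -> [-1.37, 4.47, 10.31, 16.15, 21.99]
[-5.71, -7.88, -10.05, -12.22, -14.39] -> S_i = -5.71 + -2.17*i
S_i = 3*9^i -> [3, 27, 243, 2187, 19683]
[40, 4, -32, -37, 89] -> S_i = Random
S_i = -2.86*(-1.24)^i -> [-2.86, 3.55, -4.4, 5.45, -6.76]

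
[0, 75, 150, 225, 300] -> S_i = 0 + 75*i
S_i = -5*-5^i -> [-5, 25, -125, 625, -3125]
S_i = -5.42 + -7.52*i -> [-5.42, -12.94, -20.46, -27.98, -35.5]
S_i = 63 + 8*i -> [63, 71, 79, 87, 95]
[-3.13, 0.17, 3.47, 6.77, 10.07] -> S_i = -3.13 + 3.30*i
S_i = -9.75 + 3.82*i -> [-9.75, -5.93, -2.11, 1.71, 5.53]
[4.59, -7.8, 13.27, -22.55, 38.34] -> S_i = 4.59*(-1.70)^i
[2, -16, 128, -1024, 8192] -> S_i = 2*-8^i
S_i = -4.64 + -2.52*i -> [-4.64, -7.16, -9.68, -12.2, -14.72]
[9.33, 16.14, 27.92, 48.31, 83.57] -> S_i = 9.33*1.73^i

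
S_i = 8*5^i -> [8, 40, 200, 1000, 5000]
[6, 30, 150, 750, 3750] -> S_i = 6*5^i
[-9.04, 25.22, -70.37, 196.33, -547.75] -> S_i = -9.04*(-2.79)^i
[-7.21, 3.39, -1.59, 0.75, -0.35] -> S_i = -7.21*(-0.47)^i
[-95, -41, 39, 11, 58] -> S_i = Random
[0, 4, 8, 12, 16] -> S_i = 0 + 4*i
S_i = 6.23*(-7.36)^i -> [6.23, -45.85, 337.48, -2483.83, 18280.97]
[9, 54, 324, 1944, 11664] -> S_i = 9*6^i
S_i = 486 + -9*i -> [486, 477, 468, 459, 450]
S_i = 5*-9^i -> [5, -45, 405, -3645, 32805]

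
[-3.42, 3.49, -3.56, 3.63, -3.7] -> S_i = -3.42*(-1.02)^i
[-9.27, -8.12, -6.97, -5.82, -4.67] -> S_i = -9.27 + 1.15*i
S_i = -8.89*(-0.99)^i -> [-8.89, 8.8, -8.71, 8.63, -8.54]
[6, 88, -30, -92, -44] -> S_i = Random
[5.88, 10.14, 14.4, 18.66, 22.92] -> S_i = 5.88 + 4.26*i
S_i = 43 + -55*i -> [43, -12, -67, -122, -177]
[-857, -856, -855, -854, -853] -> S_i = -857 + 1*i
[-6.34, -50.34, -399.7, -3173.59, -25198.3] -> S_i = -6.34*7.94^i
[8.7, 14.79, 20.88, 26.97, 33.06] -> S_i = 8.70 + 6.09*i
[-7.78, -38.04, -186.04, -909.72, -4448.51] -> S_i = -7.78*4.89^i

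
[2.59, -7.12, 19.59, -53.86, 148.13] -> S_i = 2.59*(-2.75)^i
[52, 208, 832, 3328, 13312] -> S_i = 52*4^i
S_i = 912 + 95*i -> [912, 1007, 1102, 1197, 1292]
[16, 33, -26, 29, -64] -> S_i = Random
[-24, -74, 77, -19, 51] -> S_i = Random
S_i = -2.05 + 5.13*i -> [-2.05, 3.08, 8.21, 13.34, 18.47]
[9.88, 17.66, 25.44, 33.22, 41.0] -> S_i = 9.88 + 7.78*i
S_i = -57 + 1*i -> [-57, -56, -55, -54, -53]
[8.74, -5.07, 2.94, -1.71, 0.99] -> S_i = 8.74*(-0.58)^i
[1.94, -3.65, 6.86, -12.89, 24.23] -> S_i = 1.94*(-1.88)^i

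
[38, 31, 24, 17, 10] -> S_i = 38 + -7*i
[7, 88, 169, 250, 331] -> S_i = 7 + 81*i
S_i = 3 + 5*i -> [3, 8, 13, 18, 23]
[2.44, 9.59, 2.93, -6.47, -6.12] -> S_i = Random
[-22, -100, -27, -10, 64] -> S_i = Random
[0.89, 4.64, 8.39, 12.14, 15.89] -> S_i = 0.89 + 3.75*i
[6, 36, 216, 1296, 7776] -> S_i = 6*6^i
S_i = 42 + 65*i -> [42, 107, 172, 237, 302]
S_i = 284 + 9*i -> [284, 293, 302, 311, 320]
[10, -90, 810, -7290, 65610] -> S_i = 10*-9^i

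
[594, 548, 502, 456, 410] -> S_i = 594 + -46*i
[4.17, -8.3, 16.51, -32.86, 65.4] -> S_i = 4.17*(-1.99)^i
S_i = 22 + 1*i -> [22, 23, 24, 25, 26]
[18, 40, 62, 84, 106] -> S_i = 18 + 22*i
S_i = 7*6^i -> [7, 42, 252, 1512, 9072]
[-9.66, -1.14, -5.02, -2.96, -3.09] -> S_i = Random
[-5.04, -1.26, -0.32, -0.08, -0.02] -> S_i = -5.04*0.25^i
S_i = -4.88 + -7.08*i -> [-4.88, -11.96, -19.04, -26.12, -33.2]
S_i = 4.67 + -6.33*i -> [4.67, -1.66, -7.99, -14.32, -20.65]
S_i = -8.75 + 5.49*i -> [-8.75, -3.26, 2.23, 7.72, 13.21]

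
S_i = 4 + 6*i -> [4, 10, 16, 22, 28]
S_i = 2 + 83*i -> [2, 85, 168, 251, 334]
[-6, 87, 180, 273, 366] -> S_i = -6 + 93*i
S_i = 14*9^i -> [14, 126, 1134, 10206, 91854]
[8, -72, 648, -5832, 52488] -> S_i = 8*-9^i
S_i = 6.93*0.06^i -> [6.93, 0.42, 0.02, 0.0, 0.0]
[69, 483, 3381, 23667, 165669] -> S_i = 69*7^i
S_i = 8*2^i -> [8, 16, 32, 64, 128]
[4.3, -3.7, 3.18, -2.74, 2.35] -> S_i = 4.30*(-0.86)^i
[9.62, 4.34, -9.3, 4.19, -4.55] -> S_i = Random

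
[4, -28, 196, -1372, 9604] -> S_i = 4*-7^i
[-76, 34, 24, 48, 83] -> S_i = Random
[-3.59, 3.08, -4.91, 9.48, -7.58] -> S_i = Random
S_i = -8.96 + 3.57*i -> [-8.96, -5.39, -1.82, 1.75, 5.32]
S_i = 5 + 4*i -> [5, 9, 13, 17, 21]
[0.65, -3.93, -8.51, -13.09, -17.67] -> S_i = 0.65 + -4.58*i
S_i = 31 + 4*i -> [31, 35, 39, 43, 47]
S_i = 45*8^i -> [45, 360, 2880, 23040, 184320]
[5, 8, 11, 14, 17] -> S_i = 5 + 3*i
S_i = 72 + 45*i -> [72, 117, 162, 207, 252]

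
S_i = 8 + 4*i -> [8, 12, 16, 20, 24]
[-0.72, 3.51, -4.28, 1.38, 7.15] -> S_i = Random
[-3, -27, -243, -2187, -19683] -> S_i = -3*9^i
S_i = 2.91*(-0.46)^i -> [2.91, -1.34, 0.62, -0.28, 0.13]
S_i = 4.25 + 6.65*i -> [4.25, 10.9, 17.55, 24.2, 30.85]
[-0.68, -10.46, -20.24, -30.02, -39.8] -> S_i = -0.68 + -9.78*i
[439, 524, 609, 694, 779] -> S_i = 439 + 85*i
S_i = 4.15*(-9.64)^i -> [4.15, -40.01, 385.66, -3717.74, 35839.03]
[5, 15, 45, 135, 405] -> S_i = 5*3^i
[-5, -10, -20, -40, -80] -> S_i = -5*2^i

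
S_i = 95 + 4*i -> [95, 99, 103, 107, 111]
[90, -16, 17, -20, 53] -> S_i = Random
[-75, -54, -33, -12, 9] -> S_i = -75 + 21*i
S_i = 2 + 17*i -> [2, 19, 36, 53, 70]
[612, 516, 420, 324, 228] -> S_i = 612 + -96*i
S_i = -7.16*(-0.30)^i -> [-7.16, 2.15, -0.64, 0.19, -0.06]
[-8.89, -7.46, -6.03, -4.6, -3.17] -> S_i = -8.89 + 1.43*i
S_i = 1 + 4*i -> [1, 5, 9, 13, 17]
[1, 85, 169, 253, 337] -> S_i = 1 + 84*i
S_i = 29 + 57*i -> [29, 86, 143, 200, 257]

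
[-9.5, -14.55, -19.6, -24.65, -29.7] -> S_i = -9.50 + -5.05*i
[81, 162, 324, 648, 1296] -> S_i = 81*2^i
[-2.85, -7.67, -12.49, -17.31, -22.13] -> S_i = -2.85 + -4.82*i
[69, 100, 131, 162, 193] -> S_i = 69 + 31*i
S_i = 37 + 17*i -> [37, 54, 71, 88, 105]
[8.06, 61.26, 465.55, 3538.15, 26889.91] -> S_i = 8.06*7.60^i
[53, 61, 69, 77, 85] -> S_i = 53 + 8*i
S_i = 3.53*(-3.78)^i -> [3.53, -13.34, 50.44, -190.66, 720.68]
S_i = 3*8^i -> [3, 24, 192, 1536, 12288]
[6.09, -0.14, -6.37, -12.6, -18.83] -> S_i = 6.09 + -6.23*i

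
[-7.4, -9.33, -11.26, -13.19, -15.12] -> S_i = -7.40 + -1.93*i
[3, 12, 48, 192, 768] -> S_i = 3*4^i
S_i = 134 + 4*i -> [134, 138, 142, 146, 150]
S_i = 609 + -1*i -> [609, 608, 607, 606, 605]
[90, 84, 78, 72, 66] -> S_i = 90 + -6*i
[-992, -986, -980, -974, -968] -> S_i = -992 + 6*i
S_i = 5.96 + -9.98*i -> [5.96, -4.02, -14.0, -23.98, -33.96]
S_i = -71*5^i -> [-71, -355, -1775, -8875, -44375]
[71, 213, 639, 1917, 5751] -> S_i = 71*3^i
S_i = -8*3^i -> [-8, -24, -72, -216, -648]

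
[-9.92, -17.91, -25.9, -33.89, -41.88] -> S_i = -9.92 + -7.99*i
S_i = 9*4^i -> [9, 36, 144, 576, 2304]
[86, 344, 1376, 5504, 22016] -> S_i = 86*4^i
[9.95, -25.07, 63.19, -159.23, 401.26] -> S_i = 9.95*(-2.52)^i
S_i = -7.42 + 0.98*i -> [-7.42, -6.44, -5.46, -4.48, -3.5]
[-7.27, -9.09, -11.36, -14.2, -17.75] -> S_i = -7.27*1.25^i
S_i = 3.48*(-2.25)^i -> [3.48, -7.83, 17.62, -39.64, 89.19]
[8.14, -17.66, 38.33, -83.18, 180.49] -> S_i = 8.14*(-2.17)^i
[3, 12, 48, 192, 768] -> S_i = 3*4^i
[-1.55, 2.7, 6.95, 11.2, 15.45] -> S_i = -1.55 + 4.25*i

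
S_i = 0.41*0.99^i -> [0.41, 0.41, 0.4, 0.4, 0.39]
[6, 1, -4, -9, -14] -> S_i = 6 + -5*i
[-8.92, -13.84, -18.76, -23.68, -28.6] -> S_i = -8.92 + -4.92*i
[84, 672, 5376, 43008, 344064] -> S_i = 84*8^i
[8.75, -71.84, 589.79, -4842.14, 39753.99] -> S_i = 8.75*(-8.21)^i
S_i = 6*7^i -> [6, 42, 294, 2058, 14406]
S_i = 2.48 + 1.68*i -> [2.48, 4.16, 5.84, 7.52, 9.2]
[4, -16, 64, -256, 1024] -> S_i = 4*-4^i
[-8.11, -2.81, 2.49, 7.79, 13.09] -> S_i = -8.11 + 5.30*i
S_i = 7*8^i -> [7, 56, 448, 3584, 28672]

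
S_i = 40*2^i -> [40, 80, 160, 320, 640]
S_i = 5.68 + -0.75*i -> [5.68, 4.93, 4.18, 3.43, 2.68]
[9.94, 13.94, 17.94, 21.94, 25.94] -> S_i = 9.94 + 4.00*i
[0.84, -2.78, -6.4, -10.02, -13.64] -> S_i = 0.84 + -3.62*i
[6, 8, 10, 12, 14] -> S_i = 6 + 2*i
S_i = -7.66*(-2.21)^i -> [-7.66, 16.93, -37.41, 82.68, -182.72]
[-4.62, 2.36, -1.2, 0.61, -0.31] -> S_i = -4.62*(-0.51)^i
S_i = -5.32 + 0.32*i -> [-5.32, -5.0, -4.68, -4.36, -4.04]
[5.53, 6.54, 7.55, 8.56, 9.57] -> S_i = 5.53 + 1.01*i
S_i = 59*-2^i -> [59, -118, 236, -472, 944]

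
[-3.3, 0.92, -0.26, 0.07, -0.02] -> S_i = -3.30*(-0.28)^i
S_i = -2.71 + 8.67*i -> [-2.71, 5.96, 14.63, 23.3, 31.97]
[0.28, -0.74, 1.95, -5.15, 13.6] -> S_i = 0.28*(-2.64)^i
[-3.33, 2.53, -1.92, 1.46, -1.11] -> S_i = -3.33*(-0.76)^i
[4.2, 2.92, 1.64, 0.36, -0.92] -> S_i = 4.20 + -1.28*i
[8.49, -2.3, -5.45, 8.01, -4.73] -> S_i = Random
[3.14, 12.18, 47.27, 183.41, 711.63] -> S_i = 3.14*3.88^i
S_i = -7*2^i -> [-7, -14, -28, -56, -112]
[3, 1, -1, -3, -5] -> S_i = 3 + -2*i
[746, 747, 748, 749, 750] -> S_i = 746 + 1*i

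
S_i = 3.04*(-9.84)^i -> [3.04, -29.91, 294.35, -2896.4, 28500.6]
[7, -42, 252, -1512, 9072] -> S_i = 7*-6^i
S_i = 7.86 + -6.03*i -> [7.86, 1.83, -4.2, -10.23, -16.26]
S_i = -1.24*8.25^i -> [-1.24, -10.23, -84.4, -696.28, -5744.3]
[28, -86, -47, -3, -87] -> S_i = Random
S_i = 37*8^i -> [37, 296, 2368, 18944, 151552]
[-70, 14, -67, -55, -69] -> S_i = Random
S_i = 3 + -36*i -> [3, -33, -69, -105, -141]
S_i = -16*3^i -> [-16, -48, -144, -432, -1296]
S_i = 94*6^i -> [94, 564, 3384, 20304, 121824]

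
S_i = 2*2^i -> [2, 4, 8, 16, 32]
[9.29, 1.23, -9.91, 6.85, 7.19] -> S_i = Random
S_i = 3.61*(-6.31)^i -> [3.61, -22.78, 143.74, -906.97, 5723.01]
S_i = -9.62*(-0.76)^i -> [-9.62, 7.31, -5.56, 4.22, -3.21]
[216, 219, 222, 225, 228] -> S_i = 216 + 3*i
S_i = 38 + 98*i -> [38, 136, 234, 332, 430]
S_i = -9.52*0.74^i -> [-9.52, -7.04, -5.21, -3.86, -2.85]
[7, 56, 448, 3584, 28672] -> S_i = 7*8^i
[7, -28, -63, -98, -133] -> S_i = 7 + -35*i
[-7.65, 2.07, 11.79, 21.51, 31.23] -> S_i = -7.65 + 9.72*i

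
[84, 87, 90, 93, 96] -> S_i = 84 + 3*i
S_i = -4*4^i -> [-4, -16, -64, -256, -1024]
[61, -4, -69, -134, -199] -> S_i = 61 + -65*i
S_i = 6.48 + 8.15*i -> [6.48, 14.63, 22.78, 30.93, 39.08]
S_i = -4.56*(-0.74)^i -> [-4.56, 3.37, -2.5, 1.85, -1.37]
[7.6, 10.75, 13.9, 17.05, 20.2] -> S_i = 7.60 + 3.15*i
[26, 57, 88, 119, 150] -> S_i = 26 + 31*i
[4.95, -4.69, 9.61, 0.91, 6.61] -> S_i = Random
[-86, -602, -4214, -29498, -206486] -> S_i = -86*7^i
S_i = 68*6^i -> [68, 408, 2448, 14688, 88128]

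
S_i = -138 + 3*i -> [-138, -135, -132, -129, -126]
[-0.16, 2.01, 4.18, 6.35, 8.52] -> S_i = -0.16 + 2.17*i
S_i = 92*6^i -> [92, 552, 3312, 19872, 119232]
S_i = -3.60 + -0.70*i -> [-3.6, -4.3, -5.0, -5.7, -6.4]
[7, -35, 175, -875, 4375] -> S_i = 7*-5^i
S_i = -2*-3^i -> [-2, 6, -18, 54, -162]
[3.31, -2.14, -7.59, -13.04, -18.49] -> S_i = 3.31 + -5.45*i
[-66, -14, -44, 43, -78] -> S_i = Random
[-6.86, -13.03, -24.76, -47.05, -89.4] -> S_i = -6.86*1.90^i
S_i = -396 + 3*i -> [-396, -393, -390, -387, -384]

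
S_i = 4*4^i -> [4, 16, 64, 256, 1024]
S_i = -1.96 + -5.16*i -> [-1.96, -7.12, -12.28, -17.44, -22.6]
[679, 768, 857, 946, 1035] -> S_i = 679 + 89*i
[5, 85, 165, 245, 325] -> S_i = 5 + 80*i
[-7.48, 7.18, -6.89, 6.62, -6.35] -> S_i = -7.48*(-0.96)^i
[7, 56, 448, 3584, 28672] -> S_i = 7*8^i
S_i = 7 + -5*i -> [7, 2, -3, -8, -13]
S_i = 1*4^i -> [1, 4, 16, 64, 256]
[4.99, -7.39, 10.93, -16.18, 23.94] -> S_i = 4.99*(-1.48)^i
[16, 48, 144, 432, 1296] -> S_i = 16*3^i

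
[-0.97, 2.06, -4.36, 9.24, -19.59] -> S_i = -0.97*(-2.12)^i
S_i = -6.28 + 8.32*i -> [-6.28, 2.04, 10.36, 18.68, 27.0]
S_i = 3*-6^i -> [3, -18, 108, -648, 3888]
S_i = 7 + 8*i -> [7, 15, 23, 31, 39]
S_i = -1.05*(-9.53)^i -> [-1.05, 10.01, -95.36, 908.8, -8660.86]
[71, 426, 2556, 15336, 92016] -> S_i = 71*6^i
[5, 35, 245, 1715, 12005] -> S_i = 5*7^i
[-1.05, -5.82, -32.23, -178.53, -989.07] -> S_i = -1.05*5.54^i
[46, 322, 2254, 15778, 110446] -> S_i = 46*7^i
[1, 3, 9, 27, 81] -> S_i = 1*3^i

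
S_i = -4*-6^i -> [-4, 24, -144, 864, -5184]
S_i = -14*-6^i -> [-14, 84, -504, 3024, -18144]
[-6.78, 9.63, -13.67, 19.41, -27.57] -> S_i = -6.78*(-1.42)^i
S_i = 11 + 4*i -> [11, 15, 19, 23, 27]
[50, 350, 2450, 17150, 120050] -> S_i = 50*7^i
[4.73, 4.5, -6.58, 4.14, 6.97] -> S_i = Random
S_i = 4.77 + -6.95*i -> [4.77, -2.18, -9.13, -16.08, -23.03]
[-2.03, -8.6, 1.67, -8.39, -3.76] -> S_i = Random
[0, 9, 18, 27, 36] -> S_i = 0 + 9*i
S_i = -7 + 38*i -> [-7, 31, 69, 107, 145]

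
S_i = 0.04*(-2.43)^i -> [0.04, -0.1, 0.24, -0.57, 1.39]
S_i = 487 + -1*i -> [487, 486, 485, 484, 483]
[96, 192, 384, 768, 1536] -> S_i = 96*2^i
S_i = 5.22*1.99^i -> [5.22, 10.39, 20.67, 41.14, 81.86]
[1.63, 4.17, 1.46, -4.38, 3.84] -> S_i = Random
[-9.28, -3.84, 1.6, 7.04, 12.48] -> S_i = -9.28 + 5.44*i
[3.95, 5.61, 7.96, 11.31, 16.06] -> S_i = 3.95*1.42^i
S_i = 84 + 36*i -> [84, 120, 156, 192, 228]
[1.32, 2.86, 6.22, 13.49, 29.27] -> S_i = 1.32*2.17^i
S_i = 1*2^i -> [1, 2, 4, 8, 16]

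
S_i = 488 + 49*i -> [488, 537, 586, 635, 684]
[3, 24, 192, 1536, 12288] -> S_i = 3*8^i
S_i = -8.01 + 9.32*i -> [-8.01, 1.31, 10.63, 19.95, 29.27]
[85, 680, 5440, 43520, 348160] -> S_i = 85*8^i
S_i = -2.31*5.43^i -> [-2.31, -12.54, -68.11, -369.84, -2008.22]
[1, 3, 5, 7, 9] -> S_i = 1 + 2*i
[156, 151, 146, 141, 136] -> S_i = 156 + -5*i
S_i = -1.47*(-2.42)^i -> [-1.47, 3.56, -8.61, 20.83, -50.42]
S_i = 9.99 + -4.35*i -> [9.99, 5.64, 1.29, -3.06, -7.41]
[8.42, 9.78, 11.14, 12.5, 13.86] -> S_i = 8.42 + 1.36*i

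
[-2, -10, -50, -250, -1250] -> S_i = -2*5^i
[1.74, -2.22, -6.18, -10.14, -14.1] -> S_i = 1.74 + -3.96*i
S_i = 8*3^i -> [8, 24, 72, 216, 648]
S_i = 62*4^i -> [62, 248, 992, 3968, 15872]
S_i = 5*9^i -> [5, 45, 405, 3645, 32805]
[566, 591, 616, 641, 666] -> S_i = 566 + 25*i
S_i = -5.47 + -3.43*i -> [-5.47, -8.9, -12.33, -15.76, -19.19]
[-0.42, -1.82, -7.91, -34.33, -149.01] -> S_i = -0.42*4.34^i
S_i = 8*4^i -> [8, 32, 128, 512, 2048]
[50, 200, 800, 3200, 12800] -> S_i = 50*4^i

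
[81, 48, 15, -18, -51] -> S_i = 81 + -33*i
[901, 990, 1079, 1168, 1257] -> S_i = 901 + 89*i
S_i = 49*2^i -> [49, 98, 196, 392, 784]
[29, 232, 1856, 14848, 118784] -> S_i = 29*8^i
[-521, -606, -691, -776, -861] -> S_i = -521 + -85*i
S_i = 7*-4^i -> [7, -28, 112, -448, 1792]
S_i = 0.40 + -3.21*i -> [0.4, -2.81, -6.02, -9.23, -12.44]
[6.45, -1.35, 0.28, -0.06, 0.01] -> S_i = 6.45*(-0.21)^i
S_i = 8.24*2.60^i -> [8.24, 21.42, 55.7, 144.83, 376.55]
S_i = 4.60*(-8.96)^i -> [4.6, -41.22, 369.3, -3308.89, 29647.62]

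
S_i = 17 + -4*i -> [17, 13, 9, 5, 1]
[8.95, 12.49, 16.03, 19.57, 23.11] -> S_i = 8.95 + 3.54*i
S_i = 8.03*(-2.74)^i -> [8.03, -22.0, 60.29, -165.18, 452.6]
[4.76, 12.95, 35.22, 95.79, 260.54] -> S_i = 4.76*2.72^i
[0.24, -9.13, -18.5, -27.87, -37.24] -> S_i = 0.24 + -9.37*i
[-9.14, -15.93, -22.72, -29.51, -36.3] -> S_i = -9.14 + -6.79*i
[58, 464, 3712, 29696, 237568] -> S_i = 58*8^i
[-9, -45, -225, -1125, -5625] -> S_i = -9*5^i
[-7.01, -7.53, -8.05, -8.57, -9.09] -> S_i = -7.01 + -0.52*i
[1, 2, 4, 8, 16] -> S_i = 1*2^i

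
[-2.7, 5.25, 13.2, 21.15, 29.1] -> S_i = -2.70 + 7.95*i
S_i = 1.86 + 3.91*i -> [1.86, 5.77, 9.68, 13.59, 17.5]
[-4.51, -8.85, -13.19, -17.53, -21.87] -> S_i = -4.51 + -4.34*i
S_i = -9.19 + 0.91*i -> [-9.19, -8.28, -7.37, -6.46, -5.55]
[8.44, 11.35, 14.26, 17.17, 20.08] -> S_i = 8.44 + 2.91*i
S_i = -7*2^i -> [-7, -14, -28, -56, -112]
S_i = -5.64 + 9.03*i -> [-5.64, 3.39, 12.42, 21.45, 30.48]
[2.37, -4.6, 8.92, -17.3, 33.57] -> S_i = 2.37*(-1.94)^i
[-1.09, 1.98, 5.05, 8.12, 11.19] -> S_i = -1.09 + 3.07*i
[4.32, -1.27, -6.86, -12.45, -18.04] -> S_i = 4.32 + -5.59*i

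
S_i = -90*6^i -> [-90, -540, -3240, -19440, -116640]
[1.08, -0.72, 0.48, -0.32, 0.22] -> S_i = 1.08*(-0.67)^i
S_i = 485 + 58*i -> [485, 543, 601, 659, 717]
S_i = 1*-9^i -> [1, -9, 81, -729, 6561]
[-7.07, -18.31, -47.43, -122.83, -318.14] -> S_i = -7.07*2.59^i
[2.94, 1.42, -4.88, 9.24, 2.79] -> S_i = Random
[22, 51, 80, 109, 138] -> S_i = 22 + 29*i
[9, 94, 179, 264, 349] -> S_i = 9 + 85*i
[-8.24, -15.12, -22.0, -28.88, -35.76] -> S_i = -8.24 + -6.88*i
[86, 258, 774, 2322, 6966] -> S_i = 86*3^i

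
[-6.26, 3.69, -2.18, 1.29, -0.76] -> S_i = -6.26*(-0.59)^i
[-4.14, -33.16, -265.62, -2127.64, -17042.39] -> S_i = -4.14*8.01^i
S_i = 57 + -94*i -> [57, -37, -131, -225, -319]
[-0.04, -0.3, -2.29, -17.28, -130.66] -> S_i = -0.04*7.56^i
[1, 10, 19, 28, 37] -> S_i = 1 + 9*i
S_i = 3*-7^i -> [3, -21, 147, -1029, 7203]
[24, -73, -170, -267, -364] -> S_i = 24 + -97*i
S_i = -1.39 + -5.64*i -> [-1.39, -7.03, -12.67, -18.31, -23.95]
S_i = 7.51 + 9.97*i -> [7.51, 17.48, 27.45, 37.42, 47.39]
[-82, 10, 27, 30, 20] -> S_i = Random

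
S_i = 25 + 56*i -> [25, 81, 137, 193, 249]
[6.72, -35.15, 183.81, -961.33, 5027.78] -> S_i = 6.72*(-5.23)^i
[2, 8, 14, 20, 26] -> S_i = 2 + 6*i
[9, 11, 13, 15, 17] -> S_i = 9 + 2*i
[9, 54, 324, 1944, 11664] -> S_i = 9*6^i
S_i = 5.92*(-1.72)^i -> [5.92, -10.18, 17.51, -30.12, 51.81]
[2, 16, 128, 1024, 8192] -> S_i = 2*8^i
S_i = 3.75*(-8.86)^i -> [3.75, -33.22, 294.37, -2608.15, 23108.2]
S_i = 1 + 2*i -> [1, 3, 5, 7, 9]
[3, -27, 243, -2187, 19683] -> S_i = 3*-9^i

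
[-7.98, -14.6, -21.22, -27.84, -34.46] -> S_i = -7.98 + -6.62*i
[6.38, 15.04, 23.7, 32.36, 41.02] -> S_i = 6.38 + 8.66*i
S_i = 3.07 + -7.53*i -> [3.07, -4.46, -11.99, -19.52, -27.05]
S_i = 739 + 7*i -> [739, 746, 753, 760, 767]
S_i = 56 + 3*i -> [56, 59, 62, 65, 68]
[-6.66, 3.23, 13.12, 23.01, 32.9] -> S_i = -6.66 + 9.89*i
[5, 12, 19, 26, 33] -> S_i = 5 + 7*i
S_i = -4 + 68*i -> [-4, 64, 132, 200, 268]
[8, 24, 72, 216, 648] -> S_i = 8*3^i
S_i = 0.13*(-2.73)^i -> [0.13, -0.35, 0.97, -2.65, 7.22]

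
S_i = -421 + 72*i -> [-421, -349, -277, -205, -133]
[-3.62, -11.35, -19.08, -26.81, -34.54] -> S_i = -3.62 + -7.73*i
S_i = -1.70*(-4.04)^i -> [-1.7, 6.87, -27.75, 112.1, -452.87]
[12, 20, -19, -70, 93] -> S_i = Random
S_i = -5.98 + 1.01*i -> [-5.98, -4.97, -3.96, -2.95, -1.94]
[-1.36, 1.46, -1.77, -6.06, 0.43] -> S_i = Random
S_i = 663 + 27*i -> [663, 690, 717, 744, 771]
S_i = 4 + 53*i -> [4, 57, 110, 163, 216]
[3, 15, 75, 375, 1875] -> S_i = 3*5^i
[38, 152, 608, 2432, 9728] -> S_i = 38*4^i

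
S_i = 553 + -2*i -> [553, 551, 549, 547, 545]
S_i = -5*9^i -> [-5, -45, -405, -3645, -32805]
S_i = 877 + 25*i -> [877, 902, 927, 952, 977]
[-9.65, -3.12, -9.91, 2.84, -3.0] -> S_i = Random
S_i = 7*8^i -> [7, 56, 448, 3584, 28672]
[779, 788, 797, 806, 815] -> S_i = 779 + 9*i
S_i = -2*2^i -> [-2, -4, -8, -16, -32]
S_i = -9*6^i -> [-9, -54, -324, -1944, -11664]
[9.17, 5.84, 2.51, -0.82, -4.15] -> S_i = 9.17 + -3.33*i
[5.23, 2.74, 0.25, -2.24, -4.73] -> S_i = 5.23 + -2.49*i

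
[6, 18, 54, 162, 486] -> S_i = 6*3^i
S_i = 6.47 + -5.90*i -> [6.47, 0.57, -5.33, -11.23, -17.13]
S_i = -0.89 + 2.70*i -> [-0.89, 1.81, 4.51, 7.21, 9.91]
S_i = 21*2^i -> [21, 42, 84, 168, 336]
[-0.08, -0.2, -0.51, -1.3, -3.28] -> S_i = -0.08*2.53^i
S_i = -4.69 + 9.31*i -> [-4.69, 4.62, 13.93, 23.24, 32.55]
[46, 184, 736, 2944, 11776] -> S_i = 46*4^i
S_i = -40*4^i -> [-40, -160, -640, -2560, -10240]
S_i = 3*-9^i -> [3, -27, 243, -2187, 19683]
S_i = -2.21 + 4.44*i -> [-2.21, 2.23, 6.67, 11.11, 15.55]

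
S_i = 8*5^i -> [8, 40, 200, 1000, 5000]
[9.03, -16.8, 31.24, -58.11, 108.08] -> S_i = 9.03*(-1.86)^i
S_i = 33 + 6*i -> [33, 39, 45, 51, 57]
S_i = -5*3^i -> [-5, -15, -45, -135, -405]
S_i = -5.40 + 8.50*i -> [-5.4, 3.1, 11.6, 20.1, 28.6]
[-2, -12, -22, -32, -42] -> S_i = -2 + -10*i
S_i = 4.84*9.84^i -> [4.84, 47.63, 468.64, 4611.38, 45375.95]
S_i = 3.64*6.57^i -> [3.64, 23.91, 157.12, 1032.28, 6782.08]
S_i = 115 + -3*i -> [115, 112, 109, 106, 103]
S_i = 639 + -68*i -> [639, 571, 503, 435, 367]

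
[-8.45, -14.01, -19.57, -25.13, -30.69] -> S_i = -8.45 + -5.56*i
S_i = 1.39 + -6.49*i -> [1.39, -5.1, -11.59, -18.08, -24.57]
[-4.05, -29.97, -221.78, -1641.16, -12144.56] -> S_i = -4.05*7.40^i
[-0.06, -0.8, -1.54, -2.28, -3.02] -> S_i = -0.06 + -0.74*i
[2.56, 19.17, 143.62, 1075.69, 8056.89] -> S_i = 2.56*7.49^i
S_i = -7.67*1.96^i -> [-7.67, -15.03, -29.47, -57.75, -113.19]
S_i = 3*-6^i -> [3, -18, 108, -648, 3888]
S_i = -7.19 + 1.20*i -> [-7.19, -5.99, -4.79, -3.59, -2.39]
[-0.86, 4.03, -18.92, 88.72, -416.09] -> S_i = -0.86*(-4.69)^i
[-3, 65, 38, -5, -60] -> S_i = Random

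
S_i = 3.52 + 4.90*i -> [3.52, 8.42, 13.32, 18.22, 23.12]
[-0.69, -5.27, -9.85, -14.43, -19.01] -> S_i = -0.69 + -4.58*i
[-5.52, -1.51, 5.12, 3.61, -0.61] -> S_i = Random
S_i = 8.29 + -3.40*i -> [8.29, 4.89, 1.49, -1.91, -5.31]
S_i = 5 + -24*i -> [5, -19, -43, -67, -91]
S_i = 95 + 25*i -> [95, 120, 145, 170, 195]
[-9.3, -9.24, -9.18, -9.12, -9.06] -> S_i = -9.30 + 0.06*i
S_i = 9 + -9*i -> [9, 0, -9, -18, -27]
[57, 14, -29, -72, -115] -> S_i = 57 + -43*i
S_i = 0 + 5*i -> [0, 5, 10, 15, 20]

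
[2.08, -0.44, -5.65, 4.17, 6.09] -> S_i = Random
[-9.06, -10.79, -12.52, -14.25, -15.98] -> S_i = -9.06 + -1.73*i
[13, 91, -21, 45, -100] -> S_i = Random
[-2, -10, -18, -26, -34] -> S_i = -2 + -8*i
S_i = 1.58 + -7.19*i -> [1.58, -5.61, -12.8, -19.99, -27.18]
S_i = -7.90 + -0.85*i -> [-7.9, -8.75, -9.6, -10.45, -11.3]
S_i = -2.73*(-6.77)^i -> [-2.73, 18.48, -125.12, 847.09, -5734.79]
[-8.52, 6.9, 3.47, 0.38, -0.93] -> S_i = Random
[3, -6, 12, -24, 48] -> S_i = 3*-2^i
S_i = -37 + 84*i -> [-37, 47, 131, 215, 299]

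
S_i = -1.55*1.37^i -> [-1.55, -2.12, -2.91, -3.99, -5.46]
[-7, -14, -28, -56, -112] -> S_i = -7*2^i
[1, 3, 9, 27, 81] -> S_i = 1*3^i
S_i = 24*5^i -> [24, 120, 600, 3000, 15000]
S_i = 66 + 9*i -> [66, 75, 84, 93, 102]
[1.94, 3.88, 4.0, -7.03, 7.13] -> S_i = Random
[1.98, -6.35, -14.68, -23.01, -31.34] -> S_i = 1.98 + -8.33*i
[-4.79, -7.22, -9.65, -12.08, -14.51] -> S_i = -4.79 + -2.43*i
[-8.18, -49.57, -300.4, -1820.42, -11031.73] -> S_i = -8.18*6.06^i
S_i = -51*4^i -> [-51, -204, -816, -3264, -13056]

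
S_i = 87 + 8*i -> [87, 95, 103, 111, 119]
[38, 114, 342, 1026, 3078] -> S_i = 38*3^i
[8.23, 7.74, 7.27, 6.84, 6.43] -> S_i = 8.23*0.94^i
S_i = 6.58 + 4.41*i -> [6.58, 10.99, 15.4, 19.81, 24.22]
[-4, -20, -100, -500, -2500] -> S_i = -4*5^i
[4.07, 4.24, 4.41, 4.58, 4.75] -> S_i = 4.07 + 0.17*i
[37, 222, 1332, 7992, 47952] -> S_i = 37*6^i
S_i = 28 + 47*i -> [28, 75, 122, 169, 216]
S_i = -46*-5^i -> [-46, 230, -1150, 5750, -28750]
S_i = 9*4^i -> [9, 36, 144, 576, 2304]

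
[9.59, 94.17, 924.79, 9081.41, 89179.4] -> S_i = 9.59*9.82^i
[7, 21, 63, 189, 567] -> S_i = 7*3^i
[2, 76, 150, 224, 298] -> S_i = 2 + 74*i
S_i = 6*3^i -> [6, 18, 54, 162, 486]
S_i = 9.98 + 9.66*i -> [9.98, 19.64, 29.3, 38.96, 48.62]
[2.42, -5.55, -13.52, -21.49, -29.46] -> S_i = 2.42 + -7.97*i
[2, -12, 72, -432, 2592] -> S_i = 2*-6^i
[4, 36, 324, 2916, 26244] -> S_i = 4*9^i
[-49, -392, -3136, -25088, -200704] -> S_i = -49*8^i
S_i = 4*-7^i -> [4, -28, 196, -1372, 9604]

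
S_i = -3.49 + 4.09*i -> [-3.49, 0.6, 4.69, 8.78, 12.87]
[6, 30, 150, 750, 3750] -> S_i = 6*5^i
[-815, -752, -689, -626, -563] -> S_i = -815 + 63*i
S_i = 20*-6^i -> [20, -120, 720, -4320, 25920]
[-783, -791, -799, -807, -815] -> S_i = -783 + -8*i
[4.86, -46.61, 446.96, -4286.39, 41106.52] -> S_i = 4.86*(-9.59)^i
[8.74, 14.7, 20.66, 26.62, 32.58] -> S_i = 8.74 + 5.96*i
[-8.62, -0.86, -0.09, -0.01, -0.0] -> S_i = -8.62*0.10^i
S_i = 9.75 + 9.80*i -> [9.75, 19.55, 29.35, 39.15, 48.95]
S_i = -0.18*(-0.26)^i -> [-0.18, 0.05, -0.01, 0.0, -0.0]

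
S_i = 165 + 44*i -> [165, 209, 253, 297, 341]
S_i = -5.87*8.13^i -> [-5.87, -47.72, -387.99, -3154.35, -25644.86]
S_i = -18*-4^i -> [-18, 72, -288, 1152, -4608]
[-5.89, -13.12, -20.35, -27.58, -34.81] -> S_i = -5.89 + -7.23*i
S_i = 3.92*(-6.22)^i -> [3.92, -24.38, 151.66, -943.32, 5867.43]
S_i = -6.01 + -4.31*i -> [-6.01, -10.32, -14.63, -18.94, -23.25]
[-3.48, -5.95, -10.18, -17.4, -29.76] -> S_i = -3.48*1.71^i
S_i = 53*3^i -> [53, 159, 477, 1431, 4293]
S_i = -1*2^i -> [-1, -2, -4, -8, -16]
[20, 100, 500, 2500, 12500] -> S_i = 20*5^i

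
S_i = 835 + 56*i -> [835, 891, 947, 1003, 1059]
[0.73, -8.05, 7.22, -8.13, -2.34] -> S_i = Random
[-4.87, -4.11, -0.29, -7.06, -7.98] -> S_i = Random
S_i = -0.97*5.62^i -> [-0.97, -5.45, -30.64, -172.18, -967.65]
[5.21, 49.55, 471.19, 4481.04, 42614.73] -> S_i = 5.21*9.51^i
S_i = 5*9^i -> [5, 45, 405, 3645, 32805]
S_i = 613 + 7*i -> [613, 620, 627, 634, 641]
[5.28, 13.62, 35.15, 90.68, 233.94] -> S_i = 5.28*2.58^i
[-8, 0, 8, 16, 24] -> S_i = -8 + 8*i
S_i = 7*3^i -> [7, 21, 63, 189, 567]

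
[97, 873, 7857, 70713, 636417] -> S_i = 97*9^i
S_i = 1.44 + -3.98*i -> [1.44, -2.54, -6.52, -10.5, -14.48]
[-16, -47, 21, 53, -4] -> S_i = Random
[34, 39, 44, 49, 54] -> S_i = 34 + 5*i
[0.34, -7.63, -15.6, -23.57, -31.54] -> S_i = 0.34 + -7.97*i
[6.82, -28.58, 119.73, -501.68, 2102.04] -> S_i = 6.82*(-4.19)^i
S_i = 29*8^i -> [29, 232, 1856, 14848, 118784]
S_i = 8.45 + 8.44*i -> [8.45, 16.89, 25.33, 33.77, 42.21]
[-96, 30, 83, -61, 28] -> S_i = Random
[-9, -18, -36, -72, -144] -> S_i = -9*2^i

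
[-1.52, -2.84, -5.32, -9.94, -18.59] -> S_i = -1.52*1.87^i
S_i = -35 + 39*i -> [-35, 4, 43, 82, 121]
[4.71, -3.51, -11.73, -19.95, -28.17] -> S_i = 4.71 + -8.22*i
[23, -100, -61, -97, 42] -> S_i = Random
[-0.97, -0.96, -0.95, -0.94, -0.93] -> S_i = -0.97 + 0.01*i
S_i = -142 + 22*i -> [-142, -120, -98, -76, -54]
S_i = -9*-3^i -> [-9, 27, -81, 243, -729]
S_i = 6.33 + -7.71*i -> [6.33, -1.38, -9.09, -16.8, -24.51]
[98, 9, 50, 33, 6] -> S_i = Random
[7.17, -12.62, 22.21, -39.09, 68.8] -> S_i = 7.17*(-1.76)^i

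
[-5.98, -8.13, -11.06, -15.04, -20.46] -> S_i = -5.98*1.36^i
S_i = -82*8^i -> [-82, -656, -5248, -41984, -335872]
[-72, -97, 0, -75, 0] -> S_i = Random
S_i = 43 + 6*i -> [43, 49, 55, 61, 67]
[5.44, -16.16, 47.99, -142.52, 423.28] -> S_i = 5.44*(-2.97)^i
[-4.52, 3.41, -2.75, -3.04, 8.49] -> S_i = Random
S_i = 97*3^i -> [97, 291, 873, 2619, 7857]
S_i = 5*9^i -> [5, 45, 405, 3645, 32805]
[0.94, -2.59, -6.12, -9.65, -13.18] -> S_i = 0.94 + -3.53*i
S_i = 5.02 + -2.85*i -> [5.02, 2.17, -0.68, -3.53, -6.38]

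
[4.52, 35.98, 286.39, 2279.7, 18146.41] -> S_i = 4.52*7.96^i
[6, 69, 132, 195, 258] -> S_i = 6 + 63*i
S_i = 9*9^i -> [9, 81, 729, 6561, 59049]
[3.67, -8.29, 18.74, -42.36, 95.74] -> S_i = 3.67*(-2.26)^i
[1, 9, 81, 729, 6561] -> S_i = 1*9^i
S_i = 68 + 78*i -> [68, 146, 224, 302, 380]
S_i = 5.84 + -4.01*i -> [5.84, 1.83, -2.18, -6.19, -10.2]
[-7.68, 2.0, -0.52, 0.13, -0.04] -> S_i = -7.68*(-0.26)^i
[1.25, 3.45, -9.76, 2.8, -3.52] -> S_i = Random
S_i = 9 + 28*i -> [9, 37, 65, 93, 121]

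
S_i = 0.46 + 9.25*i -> [0.46, 9.71, 18.96, 28.21, 37.46]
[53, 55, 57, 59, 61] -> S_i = 53 + 2*i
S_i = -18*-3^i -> [-18, 54, -162, 486, -1458]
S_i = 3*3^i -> [3, 9, 27, 81, 243]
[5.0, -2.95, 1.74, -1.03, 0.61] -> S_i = 5.00*(-0.59)^i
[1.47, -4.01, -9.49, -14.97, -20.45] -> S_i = 1.47 + -5.48*i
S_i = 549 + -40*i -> [549, 509, 469, 429, 389]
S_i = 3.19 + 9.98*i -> [3.19, 13.17, 23.15, 33.13, 43.11]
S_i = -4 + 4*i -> [-4, 0, 4, 8, 12]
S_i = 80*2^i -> [80, 160, 320, 640, 1280]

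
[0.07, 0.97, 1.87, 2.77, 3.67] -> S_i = 0.07 + 0.90*i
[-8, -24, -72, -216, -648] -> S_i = -8*3^i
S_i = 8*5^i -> [8, 40, 200, 1000, 5000]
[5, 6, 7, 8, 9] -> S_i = 5 + 1*i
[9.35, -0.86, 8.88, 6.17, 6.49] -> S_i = Random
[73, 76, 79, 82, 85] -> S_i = 73 + 3*i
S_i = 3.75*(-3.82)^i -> [3.75, -14.32, 54.72, -209.04, 798.52]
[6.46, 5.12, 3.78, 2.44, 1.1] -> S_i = 6.46 + -1.34*i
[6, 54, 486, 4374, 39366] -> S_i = 6*9^i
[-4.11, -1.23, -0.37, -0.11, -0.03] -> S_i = -4.11*0.30^i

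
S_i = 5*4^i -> [5, 20, 80, 320, 1280]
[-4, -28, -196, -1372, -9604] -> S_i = -4*7^i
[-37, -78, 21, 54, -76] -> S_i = Random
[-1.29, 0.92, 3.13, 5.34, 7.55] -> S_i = -1.29 + 2.21*i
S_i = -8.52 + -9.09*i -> [-8.52, -17.61, -26.7, -35.79, -44.88]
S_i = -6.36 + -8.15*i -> [-6.36, -14.51, -22.66, -30.81, -38.96]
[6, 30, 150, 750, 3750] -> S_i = 6*5^i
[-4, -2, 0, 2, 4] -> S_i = -4 + 2*i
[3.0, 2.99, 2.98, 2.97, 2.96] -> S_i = 3.00 + -0.01*i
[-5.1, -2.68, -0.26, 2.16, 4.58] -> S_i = -5.10 + 2.42*i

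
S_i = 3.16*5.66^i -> [3.16, 17.89, 101.23, 572.98, 3243.04]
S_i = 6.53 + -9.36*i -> [6.53, -2.83, -12.19, -21.55, -30.91]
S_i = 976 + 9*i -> [976, 985, 994, 1003, 1012]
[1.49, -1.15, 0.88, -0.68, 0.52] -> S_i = 1.49*(-0.77)^i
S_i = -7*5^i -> [-7, -35, -175, -875, -4375]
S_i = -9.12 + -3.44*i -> [-9.12, -12.56, -16.0, -19.44, -22.88]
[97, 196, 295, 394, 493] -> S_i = 97 + 99*i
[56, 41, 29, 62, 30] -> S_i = Random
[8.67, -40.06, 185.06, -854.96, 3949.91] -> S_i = 8.67*(-4.62)^i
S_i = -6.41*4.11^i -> [-6.41, -26.35, -108.28, -445.02, -1829.05]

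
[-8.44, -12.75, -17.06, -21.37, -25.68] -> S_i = -8.44 + -4.31*i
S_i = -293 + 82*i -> [-293, -211, -129, -47, 35]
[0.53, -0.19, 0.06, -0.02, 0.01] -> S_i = 0.53*(-0.35)^i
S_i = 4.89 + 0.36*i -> [4.89, 5.25, 5.61, 5.97, 6.33]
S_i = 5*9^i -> [5, 45, 405, 3645, 32805]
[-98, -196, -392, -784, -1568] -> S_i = -98*2^i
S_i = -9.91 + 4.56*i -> [-9.91, -5.35, -0.79, 3.77, 8.33]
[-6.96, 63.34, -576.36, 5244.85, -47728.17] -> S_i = -6.96*(-9.10)^i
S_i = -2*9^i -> [-2, -18, -162, -1458, -13122]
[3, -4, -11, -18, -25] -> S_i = 3 + -7*i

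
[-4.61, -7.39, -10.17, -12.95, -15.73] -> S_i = -4.61 + -2.78*i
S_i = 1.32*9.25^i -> [1.32, 12.21, 112.94, 1044.72, 9663.64]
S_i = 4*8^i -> [4, 32, 256, 2048, 16384]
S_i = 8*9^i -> [8, 72, 648, 5832, 52488]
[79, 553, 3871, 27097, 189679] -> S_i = 79*7^i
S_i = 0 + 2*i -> [0, 2, 4, 6, 8]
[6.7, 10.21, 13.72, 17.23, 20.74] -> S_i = 6.70 + 3.51*i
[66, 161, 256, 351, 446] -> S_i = 66 + 95*i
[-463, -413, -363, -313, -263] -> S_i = -463 + 50*i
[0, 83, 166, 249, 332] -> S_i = 0 + 83*i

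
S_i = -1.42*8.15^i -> [-1.42, -11.57, -94.32, -768.71, -6264.97]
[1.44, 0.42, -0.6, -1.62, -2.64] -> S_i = 1.44 + -1.02*i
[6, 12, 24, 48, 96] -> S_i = 6*2^i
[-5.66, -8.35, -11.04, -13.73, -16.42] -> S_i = -5.66 + -2.69*i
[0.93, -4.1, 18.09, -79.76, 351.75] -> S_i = 0.93*(-4.41)^i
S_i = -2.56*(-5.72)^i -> [-2.56, 14.64, -83.76, 479.1, -2740.46]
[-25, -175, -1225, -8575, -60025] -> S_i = -25*7^i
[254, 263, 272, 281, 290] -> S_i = 254 + 9*i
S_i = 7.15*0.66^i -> [7.15, 4.72, 3.11, 2.06, 1.36]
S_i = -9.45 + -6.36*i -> [-9.45, -15.81, -22.17, -28.53, -34.89]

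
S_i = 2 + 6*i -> [2, 8, 14, 20, 26]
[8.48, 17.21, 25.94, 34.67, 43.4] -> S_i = 8.48 + 8.73*i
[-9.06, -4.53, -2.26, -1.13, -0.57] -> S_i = -9.06*0.50^i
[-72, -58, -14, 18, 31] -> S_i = Random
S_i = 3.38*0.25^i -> [3.38, 0.84, 0.21, 0.05, 0.01]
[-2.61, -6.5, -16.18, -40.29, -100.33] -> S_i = -2.61*2.49^i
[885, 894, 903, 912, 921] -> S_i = 885 + 9*i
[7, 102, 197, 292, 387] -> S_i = 7 + 95*i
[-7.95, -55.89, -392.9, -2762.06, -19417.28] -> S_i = -7.95*7.03^i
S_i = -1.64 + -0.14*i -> [-1.64, -1.78, -1.92, -2.06, -2.2]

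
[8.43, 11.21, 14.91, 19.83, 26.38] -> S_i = 8.43*1.33^i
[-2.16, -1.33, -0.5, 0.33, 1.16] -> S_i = -2.16 + 0.83*i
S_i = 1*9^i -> [1, 9, 81, 729, 6561]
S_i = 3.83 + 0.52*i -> [3.83, 4.35, 4.87, 5.39, 5.91]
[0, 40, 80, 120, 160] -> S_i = 0 + 40*i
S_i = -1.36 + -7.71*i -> [-1.36, -9.07, -16.78, -24.49, -32.2]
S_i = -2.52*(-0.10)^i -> [-2.52, 0.25, -0.03, 0.0, -0.0]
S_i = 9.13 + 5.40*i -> [9.13, 14.53, 19.93, 25.33, 30.73]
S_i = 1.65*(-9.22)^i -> [1.65, -15.21, 140.26, -1293.23, 11923.61]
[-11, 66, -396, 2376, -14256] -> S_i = -11*-6^i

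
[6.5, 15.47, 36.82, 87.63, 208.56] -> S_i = 6.50*2.38^i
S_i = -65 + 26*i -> [-65, -39, -13, 13, 39]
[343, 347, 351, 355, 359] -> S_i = 343 + 4*i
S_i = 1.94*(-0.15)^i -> [1.94, -0.29, 0.04, -0.01, 0.0]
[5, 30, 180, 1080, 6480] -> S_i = 5*6^i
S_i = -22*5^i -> [-22, -110, -550, -2750, -13750]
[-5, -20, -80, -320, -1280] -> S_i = -5*4^i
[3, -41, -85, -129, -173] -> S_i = 3 + -44*i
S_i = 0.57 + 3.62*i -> [0.57, 4.19, 7.81, 11.43, 15.05]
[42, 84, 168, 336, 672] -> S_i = 42*2^i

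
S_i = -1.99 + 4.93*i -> [-1.99, 2.94, 7.87, 12.8, 17.73]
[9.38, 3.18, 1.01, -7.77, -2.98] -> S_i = Random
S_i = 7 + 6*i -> [7, 13, 19, 25, 31]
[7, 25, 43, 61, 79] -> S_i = 7 + 18*i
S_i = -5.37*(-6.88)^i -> [-5.37, 36.95, -254.19, 1748.8, -12031.73]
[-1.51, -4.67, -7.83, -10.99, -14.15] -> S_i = -1.51 + -3.16*i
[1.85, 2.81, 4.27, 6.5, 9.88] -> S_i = 1.85*1.52^i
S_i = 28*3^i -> [28, 84, 252, 756, 2268]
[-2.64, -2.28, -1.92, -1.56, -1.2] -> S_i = -2.64 + 0.36*i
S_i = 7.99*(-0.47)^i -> [7.99, -3.76, 1.76, -0.83, 0.39]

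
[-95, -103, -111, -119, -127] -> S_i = -95 + -8*i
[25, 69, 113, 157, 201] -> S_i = 25 + 44*i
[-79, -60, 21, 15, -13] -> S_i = Random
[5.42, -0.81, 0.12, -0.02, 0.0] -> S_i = 5.42*(-0.15)^i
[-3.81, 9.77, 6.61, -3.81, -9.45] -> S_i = Random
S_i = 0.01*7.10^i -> [0.01, 0.07, 0.5, 3.58, 25.41]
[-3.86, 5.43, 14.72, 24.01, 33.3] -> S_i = -3.86 + 9.29*i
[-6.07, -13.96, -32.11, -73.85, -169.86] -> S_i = -6.07*2.30^i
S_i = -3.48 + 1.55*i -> [-3.48, -1.93, -0.38, 1.17, 2.72]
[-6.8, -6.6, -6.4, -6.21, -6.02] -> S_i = -6.80*0.97^i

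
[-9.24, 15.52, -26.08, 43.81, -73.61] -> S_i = -9.24*(-1.68)^i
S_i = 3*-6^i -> [3, -18, 108, -648, 3888]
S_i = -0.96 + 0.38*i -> [-0.96, -0.58, -0.2, 0.18, 0.56]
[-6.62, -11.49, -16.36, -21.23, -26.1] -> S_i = -6.62 + -4.87*i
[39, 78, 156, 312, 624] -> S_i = 39*2^i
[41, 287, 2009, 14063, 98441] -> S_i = 41*7^i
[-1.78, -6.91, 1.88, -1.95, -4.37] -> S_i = Random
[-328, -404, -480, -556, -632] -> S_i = -328 + -76*i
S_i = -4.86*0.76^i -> [-4.86, -3.69, -2.81, -2.13, -1.62]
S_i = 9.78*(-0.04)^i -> [9.78, -0.39, 0.02, -0.0, 0.0]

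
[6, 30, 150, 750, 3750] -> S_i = 6*5^i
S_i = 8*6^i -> [8, 48, 288, 1728, 10368]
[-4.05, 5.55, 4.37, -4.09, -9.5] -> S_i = Random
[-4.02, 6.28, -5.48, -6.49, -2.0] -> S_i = Random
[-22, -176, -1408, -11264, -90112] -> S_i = -22*8^i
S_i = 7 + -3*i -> [7, 4, 1, -2, -5]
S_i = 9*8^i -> [9, 72, 576, 4608, 36864]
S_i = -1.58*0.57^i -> [-1.58, -0.9, -0.51, -0.29, -0.17]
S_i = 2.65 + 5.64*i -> [2.65, 8.29, 13.93, 19.57, 25.21]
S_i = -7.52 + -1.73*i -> [-7.52, -9.25, -10.98, -12.71, -14.44]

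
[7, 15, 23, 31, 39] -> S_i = 7 + 8*i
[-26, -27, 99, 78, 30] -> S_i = Random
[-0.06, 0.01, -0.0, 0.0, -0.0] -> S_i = -0.06*(-0.13)^i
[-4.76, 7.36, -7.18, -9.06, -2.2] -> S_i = Random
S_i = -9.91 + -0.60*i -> [-9.91, -10.51, -11.11, -11.71, -12.31]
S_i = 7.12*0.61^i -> [7.12, 4.34, 2.65, 1.62, 0.99]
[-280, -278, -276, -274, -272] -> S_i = -280 + 2*i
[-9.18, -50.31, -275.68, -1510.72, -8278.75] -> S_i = -9.18*5.48^i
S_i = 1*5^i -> [1, 5, 25, 125, 625]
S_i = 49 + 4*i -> [49, 53, 57, 61, 65]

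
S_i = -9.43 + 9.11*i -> [-9.43, -0.32, 8.79, 17.9, 27.01]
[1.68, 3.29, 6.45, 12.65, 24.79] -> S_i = 1.68*1.96^i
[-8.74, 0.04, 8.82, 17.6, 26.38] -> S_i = -8.74 + 8.78*i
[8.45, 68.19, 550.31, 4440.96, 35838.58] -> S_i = 8.45*8.07^i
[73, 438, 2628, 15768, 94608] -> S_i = 73*6^i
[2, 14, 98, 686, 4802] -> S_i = 2*7^i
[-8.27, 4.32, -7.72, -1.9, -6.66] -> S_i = Random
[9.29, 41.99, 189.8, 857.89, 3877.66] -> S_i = 9.29*4.52^i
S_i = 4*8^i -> [4, 32, 256, 2048, 16384]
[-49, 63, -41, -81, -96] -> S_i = Random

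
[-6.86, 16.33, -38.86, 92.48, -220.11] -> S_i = -6.86*(-2.38)^i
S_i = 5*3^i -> [5, 15, 45, 135, 405]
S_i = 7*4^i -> [7, 28, 112, 448, 1792]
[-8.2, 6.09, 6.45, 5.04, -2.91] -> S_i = Random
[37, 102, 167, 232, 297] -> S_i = 37 + 65*i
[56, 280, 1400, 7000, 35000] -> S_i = 56*5^i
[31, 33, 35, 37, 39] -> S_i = 31 + 2*i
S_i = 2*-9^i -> [2, -18, 162, -1458, 13122]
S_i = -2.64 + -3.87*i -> [-2.64, -6.51, -10.38, -14.25, -18.12]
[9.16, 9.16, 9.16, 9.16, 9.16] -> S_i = 9.16*1.00^i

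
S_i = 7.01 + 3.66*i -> [7.01, 10.67, 14.33, 17.99, 21.65]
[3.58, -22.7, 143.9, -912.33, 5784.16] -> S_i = 3.58*(-6.34)^i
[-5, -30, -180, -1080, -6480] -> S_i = -5*6^i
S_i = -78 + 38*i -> [-78, -40, -2, 36, 74]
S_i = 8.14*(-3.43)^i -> [8.14, -27.92, 95.77, -328.48, 1126.68]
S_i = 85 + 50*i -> [85, 135, 185, 235, 285]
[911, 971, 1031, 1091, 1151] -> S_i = 911 + 60*i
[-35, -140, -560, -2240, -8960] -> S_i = -35*4^i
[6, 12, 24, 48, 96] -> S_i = 6*2^i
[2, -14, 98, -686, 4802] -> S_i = 2*-7^i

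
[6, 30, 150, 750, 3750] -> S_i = 6*5^i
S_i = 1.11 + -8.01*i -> [1.11, -6.9, -14.91, -22.92, -30.93]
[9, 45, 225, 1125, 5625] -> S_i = 9*5^i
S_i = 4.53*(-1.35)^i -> [4.53, -6.12, 8.26, -11.15, 15.05]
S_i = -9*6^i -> [-9, -54, -324, -1944, -11664]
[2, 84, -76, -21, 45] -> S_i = Random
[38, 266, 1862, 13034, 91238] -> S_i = 38*7^i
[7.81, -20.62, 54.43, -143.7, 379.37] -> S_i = 7.81*(-2.64)^i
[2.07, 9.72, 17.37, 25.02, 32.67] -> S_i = 2.07 + 7.65*i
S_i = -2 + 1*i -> [-2, -1, 0, 1, 2]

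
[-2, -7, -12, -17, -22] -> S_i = -2 + -5*i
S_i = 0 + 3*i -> [0, 3, 6, 9, 12]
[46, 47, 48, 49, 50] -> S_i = 46 + 1*i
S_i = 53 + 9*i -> [53, 62, 71, 80, 89]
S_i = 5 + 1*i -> [5, 6, 7, 8, 9]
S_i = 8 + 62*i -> [8, 70, 132, 194, 256]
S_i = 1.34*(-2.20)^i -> [1.34, -2.95, 6.49, -14.27, 31.39]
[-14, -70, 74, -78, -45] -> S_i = Random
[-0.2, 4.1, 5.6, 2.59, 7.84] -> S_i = Random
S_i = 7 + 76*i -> [7, 83, 159, 235, 311]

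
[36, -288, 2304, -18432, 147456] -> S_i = 36*-8^i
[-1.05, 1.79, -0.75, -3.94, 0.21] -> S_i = Random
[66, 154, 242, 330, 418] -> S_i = 66 + 88*i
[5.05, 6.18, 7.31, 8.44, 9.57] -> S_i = 5.05 + 1.13*i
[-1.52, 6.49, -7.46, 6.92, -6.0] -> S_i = Random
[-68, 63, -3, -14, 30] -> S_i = Random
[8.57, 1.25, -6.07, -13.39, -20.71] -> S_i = 8.57 + -7.32*i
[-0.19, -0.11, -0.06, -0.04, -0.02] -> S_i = -0.19*0.58^i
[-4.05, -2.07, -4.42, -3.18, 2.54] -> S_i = Random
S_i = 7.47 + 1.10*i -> [7.47, 8.57, 9.67, 10.77, 11.87]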